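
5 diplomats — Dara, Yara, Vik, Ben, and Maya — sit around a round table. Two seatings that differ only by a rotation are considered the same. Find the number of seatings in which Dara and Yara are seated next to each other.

12

Glue Dara and Yara into a block (2 internal orders). Seating 4 units around a circle gives (3)! arrangements.
So 2 × (3)! = 2 × 6 = 12.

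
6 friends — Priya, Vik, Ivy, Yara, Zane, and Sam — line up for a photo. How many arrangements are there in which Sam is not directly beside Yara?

480

There are 6! = 720 arrangements in all. If Sam and Yara are adjacent, merging them into one block gives 2·(5)! = 240 arrangements.
So 720 − 240 = 480 arrangements keep them apart.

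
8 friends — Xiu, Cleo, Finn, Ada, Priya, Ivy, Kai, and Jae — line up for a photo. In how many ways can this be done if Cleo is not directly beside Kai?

30240

Of the 8! = 40320 arrangements, those with Cleo and Kai adjacent number 2 × 7! = 10080 (treat the pair as a block with 2 internal orders).
Complementary counting: 40320 − 10080 = 30240.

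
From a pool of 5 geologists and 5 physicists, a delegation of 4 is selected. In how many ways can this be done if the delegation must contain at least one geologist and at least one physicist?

Total 4-person selections from all 10: C(10,4) = 210.
Subtract selections that omit an entire group: no geologists → C(5,4) = 5; no physicists → C(5,4) = 5.
Both groups omitted at once is impossible, so 210 − 10 = 200.

200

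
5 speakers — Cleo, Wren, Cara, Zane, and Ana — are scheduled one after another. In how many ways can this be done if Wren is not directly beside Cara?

There are 5! = 120 arrangements in all. If Wren and Cara are adjacent, merging them into one block gives 2·(4)! = 48 arrangements.
So 120 − 48 = 72 arrangements keep them apart.

72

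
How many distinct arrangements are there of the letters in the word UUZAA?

30

The 5 letters of UUZAA have repeats: A appearing twice and U appearing twice.
Dividing 5! = 120 by 2!·2! = 4 for the repeated letters gives 30.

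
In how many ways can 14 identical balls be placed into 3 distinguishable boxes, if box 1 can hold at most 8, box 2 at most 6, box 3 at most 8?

42

By stars and bars, unrestricted non-negative solutions to x_1+…+x_3 = 14 number C(14+2,2) = 120.
Subtract solutions that violate a single cap (substitute x_i' = x_i − (cap_i+1)): x_1 ≥ 9 gives C(7,2) = 21; x_2 ≥ 7 gives C(9,2) = 36; x_3 ≥ 9 gives C(7,2) = 21. Together 78.
No two caps can be exceeded simultaneously, so the pair terms are all 0.
By inclusion–exclusion the count is 120 − 78 + 0 = 42.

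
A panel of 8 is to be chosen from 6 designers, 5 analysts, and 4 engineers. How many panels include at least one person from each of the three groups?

Total 8-person selections from all 15: C(15,8) = 6435.
Subtract selections that omit an entire group: no designers → C(9,8) = 9; no analysts → C(10,8) = 45; no engineers → C(11,8) = 165.
Add back selections omitting two groups (i.e. drawn from a single group): C(6,8) + C(5,8) + C(4,8) = 0.
By inclusion–exclusion: 6435 − 219 + 0 = 6216.

6216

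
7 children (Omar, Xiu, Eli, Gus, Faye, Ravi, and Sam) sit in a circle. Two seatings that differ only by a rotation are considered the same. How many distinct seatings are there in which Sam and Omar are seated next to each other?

Glue Sam and Omar into a block (2 internal orders). Seating 6 units around a circle gives (5)! arrangements.
So 2 × (5)! = 2 × 120 = 240.

240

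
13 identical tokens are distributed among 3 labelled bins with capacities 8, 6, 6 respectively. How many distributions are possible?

34

Ignoring the caps, the number of non-negative solutions to x_1+…+x_3 = 13 is C(15,2) = 105.
Subtract solutions that violate a single cap (substitute x_i' = x_i − (cap_i+1)): x_1 ≥ 9 gives C(6,2) = 15; x_2 ≥ 7 gives C(8,2) = 28; x_3 ≥ 7 gives C(8,2) = 28. Together 71.
No two caps can be exceeded simultaneously, so the pair terms are all 0.
By inclusion–exclusion the count is 105 − 71 + 0 = 34.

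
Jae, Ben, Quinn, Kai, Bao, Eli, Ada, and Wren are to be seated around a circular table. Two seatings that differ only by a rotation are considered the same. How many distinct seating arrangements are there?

Seat Jae anywhere (absorbing the rotational symmetry), then permute the other 7: (7)! = 5040.

5040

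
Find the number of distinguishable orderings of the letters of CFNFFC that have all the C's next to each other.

Treat the 2 copies of C as a single block. The multiset to arrange is then {CC, F, F, F, N}, 5 items in all.
That gives (5)!/(3!) = 20 arrangements.

20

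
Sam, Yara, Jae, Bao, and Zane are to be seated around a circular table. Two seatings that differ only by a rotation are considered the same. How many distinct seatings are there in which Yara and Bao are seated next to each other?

12

Glue Yara and Bao into a block (2 internal orders). Seating 4 units around a circle gives (3)! arrangements.
So 2 × (3)! = 2 × 6 = 12.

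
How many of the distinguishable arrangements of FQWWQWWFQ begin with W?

560

With the first slot taken by W, it remains to arrange the other 8 letters (FQWQWWFQ).
Those 8 letters have F appearing twice, Q appearing 3 times, and W appearing 3 times, giving (8)!/(3!·3!·2!) = 560.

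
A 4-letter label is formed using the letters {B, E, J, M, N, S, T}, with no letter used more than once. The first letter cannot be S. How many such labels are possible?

720

The first letter has 7−1 = 6 choices (anything except S).
The remaining 3 letters are filled from the other 6 symbols without repetition: 6 × 5 × 4 = 120.
Total: 6 × 120 = 720.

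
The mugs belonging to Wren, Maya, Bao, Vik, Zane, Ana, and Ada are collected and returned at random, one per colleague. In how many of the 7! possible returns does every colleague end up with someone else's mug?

Count assignments avoiding every fixed point. For any j of the 7 colleagues fixed to their own mug, the other 7−j can be arranged in (7−j)! ways.
By inclusion–exclusion this is Σ_{j=0}^{7} (−1)^j C(7,j)·(7−j)!.
Computing: 5040 − 5040 + 2520 − 840 + 210 − 42 + 7 − 1 = 1854.

1854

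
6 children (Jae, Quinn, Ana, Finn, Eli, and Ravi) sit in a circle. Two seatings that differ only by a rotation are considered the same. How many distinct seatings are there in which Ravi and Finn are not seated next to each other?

72

All circular seatings of 6 people number (5)! = 120.
Those with Ravi next to Finn: fuse the pair into one unit and seat 5 units around a circle — 2·(4)! = 48.
Subtracting, 120 − 48 = 72.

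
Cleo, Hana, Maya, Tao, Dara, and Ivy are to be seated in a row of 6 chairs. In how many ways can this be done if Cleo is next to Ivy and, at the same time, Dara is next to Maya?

96

Treat {Cleo,Ivy} as one block (2 orders) and {Dara,Maya} as another (2 orders).
That leaves 4 units to arrange: 2 × 2 × 4! = 4 × 24 = 96.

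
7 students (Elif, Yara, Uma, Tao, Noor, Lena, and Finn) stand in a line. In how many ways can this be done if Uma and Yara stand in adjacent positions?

1440

Treat {Uma, Yara} as a single unit. There are 6 units to order, and the pair itself can be ordered 2 ways.
That gives 2 × 6! = 2 × 720 = 1440.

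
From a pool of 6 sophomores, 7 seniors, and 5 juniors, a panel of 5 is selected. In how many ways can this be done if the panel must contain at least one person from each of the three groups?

Total 5-person selections from all 18: C(18,5) = 8568.
Selections missing a whole group: no sophomores → C(12,5) = 792; no seniors → C(11,5) = 462; no juniors → C(13,5) = 1287.
Add back selections omitting two groups (i.e. drawn from a single group): C(6,5) + C(7,5) + C(5,5) = 28.
By inclusion–exclusion: 8568 − 2541 + 28 = 6055.

6055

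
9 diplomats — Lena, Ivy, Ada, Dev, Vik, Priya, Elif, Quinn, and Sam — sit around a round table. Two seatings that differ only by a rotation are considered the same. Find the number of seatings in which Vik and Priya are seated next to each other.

10080

Treat {Vik, Priya} as one unit (2 internal orders) and seat the resulting 8 units around the table: (7)! circular arrangements.
So 2 × (7)! = 2 × 5040 = 10080.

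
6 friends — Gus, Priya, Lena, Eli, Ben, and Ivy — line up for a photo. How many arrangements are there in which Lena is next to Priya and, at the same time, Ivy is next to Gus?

96

Treat {Lena,Priya} as one block (2 orders) and {Ivy,Gus} as another (2 orders).
That leaves 4 units to arrange: 2 × 2 × 4! = 4 × 24 = 96.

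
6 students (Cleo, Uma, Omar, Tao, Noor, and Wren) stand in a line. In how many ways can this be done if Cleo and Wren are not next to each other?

480

There are 6! = 720 arrangements in all. If Cleo and Wren are adjacent, merging them into one block gives 2·(5)! = 240 arrangements.
So 720 − 240 = 480 arrangements keep them apart.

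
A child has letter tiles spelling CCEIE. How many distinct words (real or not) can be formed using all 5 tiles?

30

CCEIE has 5 letters with C appearing twice and E appearing twice.
Dividing 5! = 120 by 2!·2! = 4 for the repeated letters gives 30.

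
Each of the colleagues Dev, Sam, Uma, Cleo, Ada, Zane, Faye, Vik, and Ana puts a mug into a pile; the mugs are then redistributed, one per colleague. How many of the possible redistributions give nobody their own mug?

133496

Let Aᵢ be the assignments in which colleague i gets their own mug. We want the size of the complement of A₁∪…∪A_9.
By inclusion–exclusion this is Σ_{j=0}^{9} (−1)^j C(9,j)·(9−j)!.
Computing: 362880 − 362880 + 181440 − 60480 + 15120 − 3024 + 504 − 72 + 9 − 1 = 133496.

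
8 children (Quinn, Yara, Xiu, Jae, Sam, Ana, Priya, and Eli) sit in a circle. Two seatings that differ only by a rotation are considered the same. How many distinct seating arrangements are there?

5040

Seat Quinn anywhere (absorbing the rotational symmetry), then permute the other 7: (7)! = 5040.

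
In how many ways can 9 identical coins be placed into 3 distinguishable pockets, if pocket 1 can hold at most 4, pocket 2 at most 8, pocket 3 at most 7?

36

Ignoring the caps, the number of non-negative solutions to x_1+…+x_3 = 9 is C(11,2) = 55.
Subtract solutions that violate a single cap (substitute x_i' = x_i − (cap_i+1)): x_1 ≥ 5 gives C(6,2) = 15; x_2 ≥ 9 gives C(2,2) = 1; x_3 ≥ 8 gives C(3,2) = 3. Together 19.
No two caps can be exceeded simultaneously, so the pair terms are all 0.
By inclusion–exclusion the count is 55 − 19 + 0 = 36.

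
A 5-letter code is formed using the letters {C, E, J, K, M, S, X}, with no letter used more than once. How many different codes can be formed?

2520

Choose and order 5 of the 7 symbols: the first letter has 7 options, the next 6, and so on down to 3.
That product is 7 × 6 × 5 × 4 × 3 = 2520.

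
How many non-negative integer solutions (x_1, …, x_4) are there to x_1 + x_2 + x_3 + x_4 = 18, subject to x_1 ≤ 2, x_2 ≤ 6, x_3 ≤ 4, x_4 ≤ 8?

10

Without the upper bounds there are C(21,3) = 1330 ways to split 18 among 4 variables.
Subtract solutions that violate a single cap (substitute x_i' = x_i − (cap_i+1)): x_1 ≥ 3 gives C(18,3) = 816; x_2 ≥ 7 gives C(14,3) = 364; x_3 ≥ 5 gives C(16,3) = 560; x_4 ≥ 9 gives C(12,3) = 220. Together 1960.
Add back pairs where two caps are both exceeded: 165 + 286 + 84 + 84 + 10 + 35 = 664.
Subtract triples: 20 + 0 + 4 + 0 = 24.
By inclusion–exclusion the count is 1330 − 1960 + 664 − 24 = 10.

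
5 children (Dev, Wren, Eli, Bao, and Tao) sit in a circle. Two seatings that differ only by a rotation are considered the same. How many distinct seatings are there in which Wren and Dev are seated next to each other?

Treat {Wren, Dev} as one unit (2 internal orders) and seat the resulting 4 units around the table: (3)! circular arrangements.
So 2 × (3)! = 2 × 6 = 12.

12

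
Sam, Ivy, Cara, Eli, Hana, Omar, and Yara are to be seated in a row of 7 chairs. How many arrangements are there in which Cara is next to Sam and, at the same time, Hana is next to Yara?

480

Treat {Cara,Sam} as one block (2 orders) and {Hana,Yara} as another (2 orders).
That leaves 5 units to arrange: 2 × 2 × 5! = 4 × 120 = 480.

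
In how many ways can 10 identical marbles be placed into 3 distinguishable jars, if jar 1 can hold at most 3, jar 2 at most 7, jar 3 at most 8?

29

Without the upper bounds there are C(12,2) = 66 ways to split 10 among 3 jars.
Subtract solutions that violate a single cap (substitute x_i' = x_i − (cap_i+1)): x_1 ≥ 4 gives C(8,2) = 28; x_2 ≥ 8 gives C(4,2) = 6; x_3 ≥ 9 gives C(3,2) = 3. Together 37.
No two caps can be exceeded simultaneously, so the pair terms are all 0.
By inclusion–exclusion the count is 66 − 37 + 0 = 29.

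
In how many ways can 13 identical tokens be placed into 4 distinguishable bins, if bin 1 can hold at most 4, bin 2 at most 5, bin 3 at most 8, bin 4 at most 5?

Without the upper bounds there are C(16,3) = 560 ways to split 13 among 4 bins.
Subtract solutions that violate a single cap (substitute x_i' = x_i − (cap_i+1)): x_1 ≥ 5 gives C(11,3) = 165; x_2 ≥ 6 gives C(10,3) = 120; x_3 ≥ 9 gives C(7,3) = 35; x_4 ≥ 6 gives C(10,3) = 120. Together 440.
Add back pairs where two caps are both exceeded: 10 + 0 + 10 + 0 + 4 + 0 = 24.
By inclusion–exclusion the count is 560 − 440 + 24 = 144.

144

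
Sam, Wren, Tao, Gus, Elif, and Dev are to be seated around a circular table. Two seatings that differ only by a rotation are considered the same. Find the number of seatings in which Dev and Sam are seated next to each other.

Glue Dev and Sam into a block (2 internal orders). Seating 5 units around a circle gives (4)! arrangements.
So 2 × (4)! = 2 × 24 = 48.

48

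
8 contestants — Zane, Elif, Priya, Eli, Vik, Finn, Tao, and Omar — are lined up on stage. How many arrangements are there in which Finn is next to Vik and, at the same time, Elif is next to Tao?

2880

Treat {Finn,Vik} as one block (2 orders) and {Elif,Tao} as another (2 orders).
That leaves 6 units to arrange: 2 × 2 × 6! = 4 × 720 = 2880.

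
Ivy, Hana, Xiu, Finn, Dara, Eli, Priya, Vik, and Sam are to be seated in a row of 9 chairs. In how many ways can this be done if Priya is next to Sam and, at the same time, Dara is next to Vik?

20160

Treat {Priya,Sam} as one block (2 orders) and {Dara,Vik} as another (2 orders).
That leaves 7 units to arrange: 2 × 2 × 7! = 4 × 5040 = 20160.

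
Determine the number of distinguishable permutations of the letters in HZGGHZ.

90

The 6 letters of HZGGHZ have repeats: G appearing twice, H appearing twice, and Z appearing twice.
Dividing 6! = 720 by 2!·2!·2! = 8 for the repeated letters gives 90.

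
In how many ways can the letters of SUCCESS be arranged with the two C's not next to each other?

Total arrangements of SUCCESS: 7!/(3!·2!) = 420.
If the two C's are adjacent, glue them into one block, leaving 6 items to arrange: (6)!/(3!) = 120 ways.
Hence 420 − 120 = 300.

300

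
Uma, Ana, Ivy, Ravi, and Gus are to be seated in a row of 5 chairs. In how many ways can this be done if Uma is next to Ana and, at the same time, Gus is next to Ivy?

Treat {Uma,Ana} as one block (2 orders) and {Gus,Ivy} as another (2 orders).
That leaves 3 units to arrange: 2 × 2 × 3! = 4 × 6 = 24.

24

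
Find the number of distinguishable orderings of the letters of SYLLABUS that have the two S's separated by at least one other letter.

Total arrangements of SYLLABUS: 8!/(2!·2!) = 10080.
If the two S's are adjacent, glue them into one block, leaving 7 items to arrange: (7)!/(2!) = 2520 ways.
Subtracting, 10080 − 2520 = 7560 arrangements keep the S's apart.

7560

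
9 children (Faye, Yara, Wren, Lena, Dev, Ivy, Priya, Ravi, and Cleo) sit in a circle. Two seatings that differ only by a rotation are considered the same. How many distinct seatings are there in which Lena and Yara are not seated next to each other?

30240

Without the restriction there are (8)! = 40320 seatings.
Those with Lena next to Yara: fuse the pair into one unit and seat 8 units around a circle — 2·(7)! = 10080.
Subtracting, 40320 − 10080 = 30240.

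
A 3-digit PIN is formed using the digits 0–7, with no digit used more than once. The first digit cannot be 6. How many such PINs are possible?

294

The first digit has 8−1 = 7 choices (anything except 6).
The remaining 2 digits are filled from the other 7 symbols without repetition: 7 × 6 = 42.
Total: 7 × 42 = 294.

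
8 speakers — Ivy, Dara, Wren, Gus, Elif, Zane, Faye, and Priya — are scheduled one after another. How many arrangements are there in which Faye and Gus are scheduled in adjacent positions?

Place the 6 others and the Faye-Gus pair as 7 objects in a line; the pair has 2 internal arrangements.
That gives 2 × 7! = 2 × 5040 = 10080.

10080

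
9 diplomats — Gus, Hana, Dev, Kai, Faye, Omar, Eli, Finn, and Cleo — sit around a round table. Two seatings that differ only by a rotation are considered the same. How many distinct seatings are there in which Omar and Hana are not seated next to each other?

30240

All circular seatings of 9 people number (8)! = 40320.
Seatings with Omar beside Hana: treat them as a block with 2 internal orders, giving 2 × (7)! = 10080.
Subtracting, 40320 − 10080 = 30240.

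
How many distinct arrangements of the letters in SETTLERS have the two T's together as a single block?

1260

Treat the 2 copies of T as a single block. The multiset to arrange is then {TT, E, E, L, R, S, S}, 7 items in all.
That gives (7)!/(2!·2!) = 1260 arrangements.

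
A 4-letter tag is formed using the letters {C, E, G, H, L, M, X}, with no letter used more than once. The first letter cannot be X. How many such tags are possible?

The first letter has 7−1 = 6 choices (anything except X).
The remaining 3 letters are filled from the other 6 symbols without repetition: 6 × 5 × 4 = 120.
Total: 6 × 120 = 720.

720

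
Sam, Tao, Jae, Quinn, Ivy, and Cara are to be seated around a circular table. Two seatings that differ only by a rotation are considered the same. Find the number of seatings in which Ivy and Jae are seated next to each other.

48

Treat {Ivy, Jae} as one unit (2 internal orders) and seat the resulting 5 units around the table: (4)! circular arrangements.
So 2 × (4)! = 2 × 24 = 48.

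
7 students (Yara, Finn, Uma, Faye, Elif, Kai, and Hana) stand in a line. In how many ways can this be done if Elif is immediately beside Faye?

1440

Treat {Elif, Faye} as a single unit. There are 6 units to order, and the pair itself can be ordered 2 ways.
That gives 2 × 6! = 2 × 720 = 1440.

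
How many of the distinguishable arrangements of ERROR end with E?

4

Fix E in the last position and arrange the remaining 4 letters.
Those 4 letters have R appearing 3 times, giving (4)!/(3!) = 4.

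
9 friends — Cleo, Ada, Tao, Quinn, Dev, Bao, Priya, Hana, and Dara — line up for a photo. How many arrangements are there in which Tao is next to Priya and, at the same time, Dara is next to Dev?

Treat {Tao,Priya} as one block (2 orders) and {Dara,Dev} as another (2 orders).
That leaves 7 units to arrange: 2 × 2 × 7! = 4 × 5040 = 20160.

20160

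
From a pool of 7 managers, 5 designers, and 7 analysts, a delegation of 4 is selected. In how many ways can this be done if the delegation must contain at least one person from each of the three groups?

1960

With no constraint there are C(19,4) = 3876 possible selections.
Subtract selections that omit an entire group: no managers → C(12,4) = 495; no designers → C(14,4) = 1001; no analysts → C(12,4) = 495.
Add back selections omitting two groups (i.e. drawn from a single group): C(7,4) + C(5,4) + C(7,4) = 75.
By inclusion–exclusion: 3876 − 1991 + 75 = 1960.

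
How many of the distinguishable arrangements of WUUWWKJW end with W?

420

With the last slot taken by W, it remains to arrange the other 7 letters (UUWWKJW).
Those 7 letters have U appearing twice and W appearing 3 times, giving (7)!/(3!·2!) = 420.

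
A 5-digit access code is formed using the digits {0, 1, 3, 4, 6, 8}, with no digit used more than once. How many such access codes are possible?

Choose and order 5 of the 6 symbols: the first digit has 6 options, the next 5, and so on down to 2.
That product is 6 × 5 × 4 × 3 × 2 = 720.

720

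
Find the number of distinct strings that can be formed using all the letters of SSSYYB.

The 6 letters of SSSYYB have repeats: S appearing 3 times and Y appearing twice.
The number of distinct arrangements is 6!/(3!·2!) = 720/12 = 60.

60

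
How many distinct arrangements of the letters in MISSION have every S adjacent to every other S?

360

Treat the 2 copies of S as a single block. The multiset to arrange is then {SS, I, I, M, N, O}, 6 items in all.
That gives (6)!/(2!) = 360 arrangements.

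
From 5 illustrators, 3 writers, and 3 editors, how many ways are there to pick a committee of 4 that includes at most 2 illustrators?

Split by how many illustrators are chosen (0 through 2).
Sum: C(5,0)·C(6,4) + C(5,1)·C(6,3) + C(5,2)·C(6,2) = 15 + 100 + 150 = 265.

265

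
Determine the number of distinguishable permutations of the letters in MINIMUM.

The 7 letters of MINIMUM have repeats: I appearing twice and M appearing 3 times.
So there are 7! / (3!·2!) = 420 distinguishable arrangements.

420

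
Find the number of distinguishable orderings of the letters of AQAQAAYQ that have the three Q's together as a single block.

30

Treat the 3 copies of Q as a single block. The multiset to arrange is then {QQQ, A, A, A, A, Y}, 6 items in all.
That gives (6)!/(4!) = 30 arrangements.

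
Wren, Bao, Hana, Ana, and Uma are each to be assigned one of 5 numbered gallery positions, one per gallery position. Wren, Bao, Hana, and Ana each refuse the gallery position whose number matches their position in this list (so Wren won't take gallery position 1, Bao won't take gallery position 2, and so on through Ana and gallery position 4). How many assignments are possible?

53

Let Aᵢ (for 1 ≤ i ≤ 4) be the placements that put person i in their forbidden gallery position. Any j of these fix j positions, leaving (5−j)! ways to fill the rest, and there are C(4,j) ways to pick which j.
By inclusion–exclusion, the number of valid placements is Σ_{j=0}^{4} (−1)^j C(4,j)·(5−j)!.
Computing: 120 − 96 + 36 − 8 + 1 = 53.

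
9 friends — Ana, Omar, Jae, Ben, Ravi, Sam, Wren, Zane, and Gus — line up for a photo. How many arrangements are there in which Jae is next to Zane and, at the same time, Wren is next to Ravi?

Treat {Jae,Zane} as one block (2 orders) and {Wren,Ravi} as another (2 orders).
That leaves 7 units to arrange: 2 × 2 × 7! = 4 × 5040 = 20160.

20160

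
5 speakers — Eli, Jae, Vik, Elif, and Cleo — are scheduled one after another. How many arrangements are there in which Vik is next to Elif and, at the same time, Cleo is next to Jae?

24

Treat {Vik,Elif} as one block (2 orders) and {Cleo,Jae} as another (2 orders).
That leaves 3 units to arrange: 2 × 2 × 3! = 4 × 6 = 24.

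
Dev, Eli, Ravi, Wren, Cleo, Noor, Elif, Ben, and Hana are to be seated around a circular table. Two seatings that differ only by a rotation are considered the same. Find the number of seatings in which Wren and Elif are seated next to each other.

10080

Glue Wren and Elif into a block (2 internal orders). Seating 8 units around a circle gives (7)! arrangements.
So 2 × (7)! = 2 × 5040 = 10080.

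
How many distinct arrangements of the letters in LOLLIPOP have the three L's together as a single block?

Treat the 3 copies of L as a single block. The multiset to arrange is then {LLL, I, O, O, P, P}, 6 items in all.
That gives (6)!/(2!·2!) = 180 arrangements.

180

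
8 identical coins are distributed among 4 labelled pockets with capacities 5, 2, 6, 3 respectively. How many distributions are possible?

Ignoring the caps, the number of non-negative solutions to x_1+…+x_4 = 8 is C(11,3) = 165.
Subtract solutions that violate a single cap (substitute x_i' = x_i − (cap_i+1)): x_1 ≥ 6 gives C(5,3) = 10; x_2 ≥ 3 gives C(8,3) = 56; x_3 ≥ 7 gives C(4,3) = 4; x_4 ≥ 4 gives C(7,3) = 35. Together 105.
Add back pairs where two caps are both exceeded: 0 + 0 + 0 + 0 + 4 + 0 = 4.
By inclusion–exclusion the count is 165 − 105 + 4 = 64.

64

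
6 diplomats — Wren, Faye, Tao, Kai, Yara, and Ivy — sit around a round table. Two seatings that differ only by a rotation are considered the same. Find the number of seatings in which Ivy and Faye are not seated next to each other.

All circular seatings of 6 people number (5)! = 120.
Those with Ivy next to Faye: fuse the pair into one unit and seat 5 units around a circle — 2·(4)! = 48.
Subtracting, 120 − 48 = 72.

72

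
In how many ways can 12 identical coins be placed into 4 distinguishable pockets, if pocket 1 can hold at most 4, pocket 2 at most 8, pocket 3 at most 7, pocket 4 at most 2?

100

Without the upper bounds there are C(15,3) = 455 ways to split 12 among 4 pockets.
Subtract solutions that violate a single cap (substitute x_i' = x_i − (cap_i+1)): x_1 ≥ 5 gives C(10,3) = 120; x_2 ≥ 9 gives C(6,3) = 20; x_3 ≥ 8 gives C(7,3) = 35; x_4 ≥ 3 gives C(12,3) = 220. Together 395.
Add back pairs where two caps are both exceeded: 0 + 0 + 35 + 0 + 1 + 4 = 40.
By inclusion–exclusion the count is 455 − 395 + 40 = 100.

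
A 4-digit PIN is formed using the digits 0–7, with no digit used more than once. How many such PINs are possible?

1680

This is a permutation of 4 out of 8: P(8,4) = 8!/4!.
8 × 7 × 6 × 5 = 1680.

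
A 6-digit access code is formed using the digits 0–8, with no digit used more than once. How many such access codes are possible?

Choose and order 6 of the 9 symbols: the first digit has 9 options, the next 8, and so on down to 4.
That product is 9 × 8 × 7 × 6 × 5 × 4 = 60480.

60480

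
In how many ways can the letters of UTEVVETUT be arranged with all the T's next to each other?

Treat the 3 copies of T as a single block. The multiset to arrange is then {TTT, E, E, U, U, V, V}, 7 items in all.
That gives (7)!/(2!·2!·2!) = 630 arrangements.

630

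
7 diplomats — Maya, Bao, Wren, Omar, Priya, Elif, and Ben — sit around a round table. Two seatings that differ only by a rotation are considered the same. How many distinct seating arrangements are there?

720

Seat Maya anywhere (absorbing the rotational symmetry), then permute the other 6: (6)! = 720.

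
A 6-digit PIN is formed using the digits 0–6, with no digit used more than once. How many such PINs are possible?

5040

This is a permutation of 6 out of 7: P(7,6) = 7!/1!.
7 × 6 × 5 × 4 × 3 × 2 = 5040.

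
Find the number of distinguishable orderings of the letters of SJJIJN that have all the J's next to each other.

24

Treat the 3 copies of J as a single block. The multiset to arrange is then {JJJ, I, N, S}, 4 items in all.
All 4 items are distinct, so there are (4)! = 24 arrangements.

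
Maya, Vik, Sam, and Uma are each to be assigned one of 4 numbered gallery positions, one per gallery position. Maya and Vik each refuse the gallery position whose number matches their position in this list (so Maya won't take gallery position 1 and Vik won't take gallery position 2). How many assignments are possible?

14

Let Aᵢ (for i ∈ {1, 2}) be the placements that put person i in their forbidden gallery position. Any j of these fix j positions, leaving (4−j)! ways to fill the rest, and there are C(2,j) ways to pick which j.
By inclusion–exclusion, the number of valid placements is Σ_{j=0}^{2} (−1)^j C(2,j)·(4−j)!.
Computing: 24 − 12 + 2 = 14.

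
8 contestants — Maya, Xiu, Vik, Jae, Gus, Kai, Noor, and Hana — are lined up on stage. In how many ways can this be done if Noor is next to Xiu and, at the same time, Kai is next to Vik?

2880

Treat {Noor,Xiu} as one block (2 orders) and {Kai,Vik} as another (2 orders).
That leaves 6 units to arrange: 2 × 2 × 6! = 4 × 720 = 2880.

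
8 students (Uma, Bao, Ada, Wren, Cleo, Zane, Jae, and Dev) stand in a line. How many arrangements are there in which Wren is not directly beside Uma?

30240

There are 8! = 40320 arrangements in all. If Wren and Uma are adjacent, merging them into one block gives 2·(7)! = 10080 arrangements.
So 40320 − 10080 = 30240 arrangements keep them apart.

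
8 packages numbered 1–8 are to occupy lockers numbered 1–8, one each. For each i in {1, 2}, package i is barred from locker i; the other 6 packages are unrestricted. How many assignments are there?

Let Aᵢ (for i ∈ {1, 2}) be the placements that put package i in its forbidden locker. Any j of these fix j positions, leaving (8−j)! ways to fill the rest, and there are C(2,j) ways to pick which j.
By inclusion–exclusion, the number of valid placements is Σ_{j=0}^{2} (−1)^j C(2,j)·(8−j)!.
Computing: 40320 − 10080 + 720 = 30960.

30960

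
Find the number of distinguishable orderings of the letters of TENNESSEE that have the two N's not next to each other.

2940

There are 9!/(4!·2!·2!) = 3780 arrangements of TENNESSEE in total.
Arrangements with the N's together: treat NN as one letter, giving (8)!/(4!·2!) = 840.
Subtracting, 3780 − 840 = 2940 arrangements keep the N's apart.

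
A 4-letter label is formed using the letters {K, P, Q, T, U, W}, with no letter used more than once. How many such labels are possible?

360

With no repetition, fill the 4 letters in order: 6 choices, then 5, down to 3.
That product is 6 × 5 × 4 × 3 = 360.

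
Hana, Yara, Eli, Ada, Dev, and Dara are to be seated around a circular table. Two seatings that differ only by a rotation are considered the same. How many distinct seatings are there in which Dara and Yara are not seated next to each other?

Without the restriction there are (5)! = 120 seatings.
Seatings with Dara beside Yara: treat them as a block with 2 internal orders, giving 2 × (4)! = 48.
Subtracting, 120 − 48 = 72.

72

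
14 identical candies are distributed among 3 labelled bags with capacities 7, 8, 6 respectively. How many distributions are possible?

35

Without the upper bounds there are C(16,2) = 120 ways to split 14 among 3 bags.
Subtract solutions that violate a single cap (substitute x_i' = x_i − (cap_i+1)): x_1 ≥ 8 gives C(8,2) = 28; x_2 ≥ 9 gives C(7,2) = 21; x_3 ≥ 7 gives C(9,2) = 36. Together 85.
No two caps can be exceeded simultaneously, so the pair terms are all 0.
By inclusion–exclusion the count is 120 − 85 + 0 = 35.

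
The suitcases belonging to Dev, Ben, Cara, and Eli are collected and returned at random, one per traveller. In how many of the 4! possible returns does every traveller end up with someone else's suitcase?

This is the derangement count D_4: permutations of 4 items with no fixed point.
By inclusion–exclusion this is Σ_{j=0}^{4} (−1)^j C(4,j)·(4−j)!.
Computing: 24 − 24 + 12 − 4 + 1 = 9.

9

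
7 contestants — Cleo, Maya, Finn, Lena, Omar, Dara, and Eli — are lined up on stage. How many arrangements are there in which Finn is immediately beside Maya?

Glue Finn and Maya into one block (2 internal orders), leaving 6 units to arrange in a row.
That gives 2 × 6! = 2 × 720 = 1440.

1440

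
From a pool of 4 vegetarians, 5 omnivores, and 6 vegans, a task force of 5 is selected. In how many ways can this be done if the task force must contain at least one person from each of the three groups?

With no constraint there are C(15,5) = 3003 possible selections.
Selections missing a whole group: no vegetarians → C(11,5) = 462; no omnivores → C(10,5) = 252; no vegans → C(9,5) = 126.
Add back selections omitting two groups (i.e. drawn from a single group): C(4,5) + C(5,5) + C(6,5) = 7.
By inclusion–exclusion: 3003 − 840 + 7 = 2170.

2170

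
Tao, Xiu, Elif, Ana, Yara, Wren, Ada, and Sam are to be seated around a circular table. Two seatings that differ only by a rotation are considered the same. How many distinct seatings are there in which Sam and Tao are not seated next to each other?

3600

All circular seatings of 8 people number (7)! = 5040.
Those with Sam next to Tao: fuse the pair into one unit and seat 7 units around a circle — 2·(6)! = 1440.
Subtracting, 5040 − 1440 = 3600.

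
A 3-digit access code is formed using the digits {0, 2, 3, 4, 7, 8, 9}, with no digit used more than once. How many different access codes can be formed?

210

With no repetition, fill the 3 digits in order: 7 choices, then 6, down to 5.
That product is 7 × 6 × 5 = 210.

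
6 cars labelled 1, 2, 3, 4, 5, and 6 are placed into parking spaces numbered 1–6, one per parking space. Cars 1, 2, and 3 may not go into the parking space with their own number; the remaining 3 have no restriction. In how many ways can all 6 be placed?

Let Aᵢ (for i ∈ {1, 2, 3}) be the placements that put car i in its forbidden parking space. Any j of these fix j positions, leaving (6−j)! ways to fill the rest, and there are C(3,j) ways to pick which j.
By inclusion–exclusion, the number of valid placements is Σ_{j=0}^{3} (−1)^j C(3,j)·(6−j)!.
Computing: 720 − 360 + 72 − 6 = 426.

426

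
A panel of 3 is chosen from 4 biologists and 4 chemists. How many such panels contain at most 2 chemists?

Split by how many chemists are chosen (0 through 2).
Sum: C(4,0)·C(4,3) + C(4,1)·C(4,2) + C(4,2)·C(4,1) = 4 + 24 + 24 = 52.

52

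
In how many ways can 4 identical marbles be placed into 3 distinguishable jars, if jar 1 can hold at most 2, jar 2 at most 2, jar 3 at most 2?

Without the upper bounds there are C(6,2) = 15 ways to split 4 among 3 jars.
Subtract solutions that violate a single cap (substitute x_i' = x_i − (cap_i+1)): x_1 ≥ 3 gives C(3,2) = 3; x_2 ≥ 3 gives C(3,2) = 3; x_3 ≥ 3 gives C(3,2) = 3. Together 9.
No two caps can be exceeded simultaneously, so the pair terms are all 0.
By inclusion–exclusion the count is 15 − 9 + 0 = 6.

6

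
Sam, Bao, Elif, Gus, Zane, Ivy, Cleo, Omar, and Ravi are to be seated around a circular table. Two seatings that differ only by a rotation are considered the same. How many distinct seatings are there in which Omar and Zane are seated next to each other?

10080

Glue Omar and Zane into a block (2 internal orders). Seating 8 units around a circle gives (7)! arrangements.
So 2 × (7)! = 2 × 5040 = 10080.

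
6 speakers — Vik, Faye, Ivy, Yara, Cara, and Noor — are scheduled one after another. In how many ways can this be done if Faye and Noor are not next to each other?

Of the 6! = 720 arrangements, those with Faye and Noor adjacent number 2 × 5! = 240 (treat the pair as a block with 2 internal orders).
So 720 − 240 = 480 arrangements keep them apart.

480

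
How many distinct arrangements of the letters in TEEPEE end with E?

Fix E in the last position and arrange the remaining 5 letters.
Those 5 letters have E appearing 3 times, giving (5)!/(3!) = 20.

20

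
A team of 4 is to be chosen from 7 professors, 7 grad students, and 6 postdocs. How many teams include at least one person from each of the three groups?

Total 4-person selections from all 20: C(20,4) = 4845.
Subtract selections that omit an entire group: no professors → C(13,4) = 715; no grad students → C(13,4) = 715; no postdocs → C(14,4) = 1001.
Add back selections omitting two groups (i.e. drawn from a single group): C(7,4) + C(7,4) + C(6,4) = 85.
By inclusion–exclusion: 4845 − 2431 + 85 = 2499.

2499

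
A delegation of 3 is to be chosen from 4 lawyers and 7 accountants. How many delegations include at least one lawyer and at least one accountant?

126

With no constraint there are C(11,3) = 165 possible selections.
Selections missing a whole group: no lawyers → C(7,3) = 35; no accountants → C(4,3) = 4.
Both groups omitted at once is impossible, so 165 − 39 = 126.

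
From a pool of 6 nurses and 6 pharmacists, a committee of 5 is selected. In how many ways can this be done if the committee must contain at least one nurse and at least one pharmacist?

Total 5-person selections from all 12: C(12,5) = 792.
Subtract selections that omit an entire group: no nurses → C(6,5) = 6; no pharmacists → C(6,5) = 6.
Both groups omitted at once is impossible, so 792 − 12 = 780.

780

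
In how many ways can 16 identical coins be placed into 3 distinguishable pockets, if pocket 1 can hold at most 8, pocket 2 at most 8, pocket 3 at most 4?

15

Without the upper bounds there are C(18,2) = 153 ways to split 16 among 3 pockets.
Subtract solutions that violate a single cap (substitute x_i' = x_i − (cap_i+1)): x_1 ≥ 9 gives C(9,2) = 36; x_2 ≥ 9 gives C(9,2) = 36; x_3 ≥ 5 gives C(13,2) = 78. Together 150.
Add back pairs where two caps are both exceeded: 0 + 6 + 6 = 12.
By inclusion–exclusion the count is 153 − 150 + 12 = 15.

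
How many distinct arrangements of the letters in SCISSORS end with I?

With the last slot taken by I, it remains to arrange the other 7 letters (SCSSORS).
Those 7 letters have S appearing 4 times, giving (7)!/(4!) = 210.

210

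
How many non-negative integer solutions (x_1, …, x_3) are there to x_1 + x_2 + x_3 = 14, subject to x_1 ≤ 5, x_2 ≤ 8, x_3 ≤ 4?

10

By stars and bars, unrestricted non-negative solutions to x_1+…+x_3 = 14 number C(14+2,2) = 120.
Subtract solutions that violate a single cap (substitute x_i' = x_i − (cap_i+1)): x_1 ≥ 6 gives C(10,2) = 45; x_2 ≥ 9 gives C(7,2) = 21; x_3 ≥ 5 gives C(11,2) = 55. Together 121.
Add back pairs where two caps are both exceeded: 0 + 10 + 1 = 11.
By inclusion–exclusion the count is 120 − 121 + 11 = 10.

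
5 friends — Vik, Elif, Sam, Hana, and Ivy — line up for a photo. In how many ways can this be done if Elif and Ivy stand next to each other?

48

Place the 3 others and the Elif-Ivy pair as 4 objects in a line; the pair has 2 internal arrangements.
That gives 2 × 4! = 2 × 24 = 48.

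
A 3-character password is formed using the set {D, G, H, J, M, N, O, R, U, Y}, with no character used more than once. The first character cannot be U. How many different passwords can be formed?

The first character has 10−1 = 9 choices (anything except U).
The remaining 2 characters are filled from the other 9 symbols without repetition: 9 × 8 = 72.
Total: 9 × 72 = 648.

648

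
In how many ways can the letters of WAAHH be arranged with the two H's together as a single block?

Treat the 2 copies of H as a single block. The multiset to arrange is then {HH, A, A, W}, 4 items in all.
That gives (4)!/(2!) = 12 arrangements.

12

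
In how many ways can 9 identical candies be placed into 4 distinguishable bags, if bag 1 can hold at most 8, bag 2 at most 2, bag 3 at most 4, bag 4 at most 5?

85

Without the upper bounds there are C(12,3) = 220 ways to split 9 among 4 bags.
Subtract solutions that violate a single cap (substitute x_i' = x_i − (cap_i+1)): x_1 ≥ 9 gives C(3,3) = 1; x_2 ≥ 3 gives C(9,3) = 84; x_3 ≥ 5 gives C(7,3) = 35; x_4 ≥ 6 gives C(6,3) = 20. Together 140.
Add back pairs where two caps are both exceeded: 0 + 0 + 0 + 4 + 1 + 0 = 5.
By inclusion–exclusion the count is 220 − 140 + 5 = 85.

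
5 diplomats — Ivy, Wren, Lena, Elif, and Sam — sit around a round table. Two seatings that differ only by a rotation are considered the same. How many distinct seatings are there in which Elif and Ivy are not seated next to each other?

12

All circular seatings of 5 people number (4)! = 24.
Seatings with Elif beside Ivy: treat them as a block with 2 internal orders, giving 2 × (3)! = 12.
Subtracting, 24 − 12 = 12.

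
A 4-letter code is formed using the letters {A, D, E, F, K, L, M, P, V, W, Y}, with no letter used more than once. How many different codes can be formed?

7920

Choose and order 4 of the 11 symbols: the first letter has 11 options, the next 10, then 9, 8.
11 × 10 × 9 × 8 = 7920.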